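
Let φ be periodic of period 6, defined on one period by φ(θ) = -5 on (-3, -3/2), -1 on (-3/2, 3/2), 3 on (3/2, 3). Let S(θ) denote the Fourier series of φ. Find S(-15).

θ = -15 differs from θ = -3 by -2 full period(s), and the series is 6-periodic.
At θ = -3 the one-sided limits are φ(-3^-) = 3 and φ(-3^+) = -5.
By Dirichlet's theorem the series converges to their average, [(3) + (-5)]/2 = -1.

-1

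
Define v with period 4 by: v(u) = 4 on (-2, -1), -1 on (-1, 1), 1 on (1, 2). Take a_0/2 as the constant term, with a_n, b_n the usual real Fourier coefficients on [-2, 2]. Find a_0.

a_0 = 1/2 ∫_{-2}^{2} v(u) du = 1/2 · (3) = 3/2.

3/2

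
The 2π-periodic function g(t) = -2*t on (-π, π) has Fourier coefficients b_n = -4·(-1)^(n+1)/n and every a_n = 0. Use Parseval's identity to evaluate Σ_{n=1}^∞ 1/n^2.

pi**2/6

Parseval: Σ b_n^2 = (1/π) ∫_{-π}^{π} g(t)^2 dt = 8*pi**2/3.
Σ b_n^2 = Σ 16/n^2, so Σ 1/n^2 = (8*pi**2/3)/16 = pi**2/6.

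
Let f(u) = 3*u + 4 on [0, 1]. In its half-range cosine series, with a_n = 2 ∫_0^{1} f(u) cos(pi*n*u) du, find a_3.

-4/(3*pi**2)

a_3 = 2 ∫_0^{1} (3*u + 4) cos(3*pi*u) du.
Integrating by parts (boundary term plus one more integral), an antiderivative of (3*u + 4) cos(3*pi*u) is u*sin(3*pi*u)/pi + 4*sin(3*pi*u)/(3*pi) + cos(3*pi*u)/(3*pi**2); evaluating from 0 to 1: ∫_{0}^{1} (3*u + 4) cos(3*pi*u) du = (-1/(3*pi**2)) - (1/(3*pi**2)) = -2/(3*pi**2).
Hence a_3 = 2·(-2/(3*pi**2)) = -4/(3*pi**2).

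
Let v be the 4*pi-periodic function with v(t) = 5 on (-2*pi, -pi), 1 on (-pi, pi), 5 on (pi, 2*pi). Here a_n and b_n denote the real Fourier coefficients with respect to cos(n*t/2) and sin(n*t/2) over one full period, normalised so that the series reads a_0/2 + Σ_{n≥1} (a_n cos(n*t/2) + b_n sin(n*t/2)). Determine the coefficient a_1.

-8/pi

a_1 = (1/(2*pi)) ∫_{-2*pi}^{2*pi} v(t) cos(t/2) dt.
v is even and cos(t/2) is even, so the integrand is even and a_1 = 1/pi ∫_0^{2*pi} v(t) cos(t/2) dt.
Split the integral at the breakpoints.
Directly, an antiderivative of (1) cos(t/2) is 2*sin(t/2); evaluating from 0 to pi: ∫_{0}^{pi} (1) cos(t/2) dt = (2) - (0) = 2.
Directly, an antiderivative of (5) cos(t/2) is 10*sin(t/2); evaluating from pi to 2*pi: ∫_{pi}^{2*pi} (5) cos(t/2) dt = (0) - (10) = -10.
Summing the pieces and multiplying by (1/pi) gives a_1 = -8/pi.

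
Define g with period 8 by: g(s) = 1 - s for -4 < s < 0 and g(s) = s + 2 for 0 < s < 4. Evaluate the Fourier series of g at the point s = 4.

11/2

At s = 4 the one-sided limits are g(4^-) = 6 and g(4^+) = 5.
By Dirichlet's theorem the series converges to their average, [(6) + (5)]/2 = 11/2.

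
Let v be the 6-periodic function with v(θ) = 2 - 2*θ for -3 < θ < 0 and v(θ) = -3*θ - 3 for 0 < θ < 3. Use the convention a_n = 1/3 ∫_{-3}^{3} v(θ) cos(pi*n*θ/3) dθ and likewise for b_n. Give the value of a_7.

6/(49*pi**2)

a_7 = 1/3 ∫_{-3}^{3} v(θ) cos(7*pi*θ/3) dθ.
Split the integral at the breakpoints.
Integrating by parts (boundary term plus one more integral), an antiderivative of (2 - 2*θ) cos(7*pi*θ/3) is -6*θ*sin(7*pi*θ/3)/(7*pi) + 6*sin(7*pi*θ/3)/(7*pi) - 18*cos(7*pi*θ/3)/(49*pi**2); evaluating from -3 to 0: ∫_{-3}^{0} (2 - 2*θ) cos(7*pi*θ/3) dθ = (-18/(49*pi**2)) - (18/(49*pi**2)) = -36/(49*pi**2).
Integrating by parts (boundary term plus one more integral), an antiderivative of (-3*θ - 3) cos(7*pi*θ/3) is -9*θ*sin(7*pi*θ/3)/(7*pi) - 9*sin(7*pi*θ/3)/(7*pi) - 27*cos(7*pi*θ/3)/(49*pi**2); evaluating from 0 to 3: ∫_{0}^{3} (-3*θ - 3) cos(7*pi*θ/3) dθ = (27/(49*pi**2)) - (-27/(49*pi**2)) = 54/(49*pi**2).
Summing the pieces and multiplying by (1/3) gives a_7 = 6/(49*pi**2).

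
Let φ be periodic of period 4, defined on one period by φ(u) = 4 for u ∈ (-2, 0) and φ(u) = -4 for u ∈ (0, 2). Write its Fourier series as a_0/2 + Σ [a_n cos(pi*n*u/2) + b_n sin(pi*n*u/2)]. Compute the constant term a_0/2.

a_0 = 1/2 ∫_{-2}^{2} φ(u) du = 1/2 · (0) = 0.
So the constant term a_0/2 = 0.

0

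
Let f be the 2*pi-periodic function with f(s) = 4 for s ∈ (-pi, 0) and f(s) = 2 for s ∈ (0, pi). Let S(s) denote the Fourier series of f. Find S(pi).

3

s = pi differs from s = -pi by 1 full period(s), and the series is 2*pi-periodic.
At s = -pi the one-sided limits are f(-pi^-) = 2 and f(-pi^+) = 4.
By Dirichlet's theorem the series converges to their average, [(2) + (4)]/2 = 3.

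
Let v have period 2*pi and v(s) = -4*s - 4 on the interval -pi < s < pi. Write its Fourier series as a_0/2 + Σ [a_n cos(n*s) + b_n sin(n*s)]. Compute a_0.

a_0 = 1/pi ∫_{-pi}^{pi} v(s) ds = 1/pi · (-8*pi) = -8.

-8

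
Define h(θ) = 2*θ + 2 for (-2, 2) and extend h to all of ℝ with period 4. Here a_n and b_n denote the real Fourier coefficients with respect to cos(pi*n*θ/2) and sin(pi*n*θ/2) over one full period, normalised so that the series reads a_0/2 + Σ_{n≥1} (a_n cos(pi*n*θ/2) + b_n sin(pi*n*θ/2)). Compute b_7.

b_7 = 1/2 ∫_{-2}^{2} h(θ) sin(7*pi*θ/2) dθ.
Integrating by parts (boundary term plus one more integral), an antiderivative of (2*θ + 2) sin(7*pi*θ/2) is -4*θ*cos(7*pi*θ/2)/(7*pi) + 8*sin(7*pi*θ/2)/(49*pi**2) - 4*cos(7*pi*θ/2)/(7*pi); evaluating from -2 to 2: ∫_{-2}^{2} (2*θ + 2) sin(7*pi*θ/2) dθ = (12/(7*pi)) - (-4/(7*pi)) = 16/(7*pi).
Hence b_7 = (1/2)·(16/(7*pi)) = 8/(7*pi).

8/(7*pi)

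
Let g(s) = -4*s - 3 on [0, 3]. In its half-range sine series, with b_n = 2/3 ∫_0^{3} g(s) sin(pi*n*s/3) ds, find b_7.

-36/(7*pi)

b_7 = 2/3 ∫_0^{3} (-4*s - 3) sin(7*pi*s/3) ds.
Integrating by parts (boundary term plus one more integral), an antiderivative of (-4*s - 3) sin(7*pi*s/3) is 12*s*cos(7*pi*s/3)/(7*pi) - 36*sin(7*pi*s/3)/(49*pi**2) + 9*cos(7*pi*s/3)/(7*pi); evaluating from 0 to 3: ∫_{0}^{3} (-4*s - 3) sin(7*pi*s/3) ds = (-45/(7*pi)) - (9/(7*pi)) = -54/(7*pi).
Hence b_7 = (2/3)·(-54/(7*pi)) = -36/(7*pi).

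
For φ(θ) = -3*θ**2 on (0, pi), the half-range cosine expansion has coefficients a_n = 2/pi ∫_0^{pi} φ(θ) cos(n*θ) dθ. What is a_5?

a_5 = 2/pi ∫_0^{pi} (-3*θ**2) cos(5*θ) dθ.
Integrating by parts twice (tabular method), an antiderivative of (-3*θ**2) cos(5*θ) is -3*θ**2*sin(5*θ)/5 - 6*θ*cos(5*θ)/25 + 6*sin(5*θ)/125; evaluating from 0 to pi: ∫_{0}^{pi} (-3*θ**2) cos(5*θ) dθ = (6*pi/25) - (0) = 6*pi/25.
Hence a_5 = (2/pi)·(6*pi/25) = 12/25.

12/25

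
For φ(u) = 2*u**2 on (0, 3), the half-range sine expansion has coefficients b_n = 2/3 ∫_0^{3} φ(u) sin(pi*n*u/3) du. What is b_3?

b_3 = 2/3 ∫_0^{3} (2*u**2) sin(pi*u) du.
Integrating by parts twice (tabular method), an antiderivative of (2*u**2) sin(pi*u) is -2*u**2*cos(pi*u)/pi + 4*u*sin(pi*u)/pi**2 + 4*cos(pi*u)/pi**3; evaluating from 0 to 3: ∫_{0}^{3} (2*u**2) sin(pi*u) du = (-4/pi**3 + 18/pi) - (4/pi**3) = -8/pi**3 + 18/pi.
Hence b_3 = (2/3)·(-8/pi**3 + 18/pi) = -16/(3*pi**3) + 12/pi.

-16/(3*pi**3) + 12/pi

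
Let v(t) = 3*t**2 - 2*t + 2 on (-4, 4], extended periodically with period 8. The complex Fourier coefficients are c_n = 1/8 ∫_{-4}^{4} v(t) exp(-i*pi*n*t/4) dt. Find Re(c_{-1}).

-96/pi**2

Since v is real-valued, Re(c_{-1}) = 1/8 ∫_{-4}^{4} v(t) cos(-pi*t/4) dt = a_{1}/2.
Integrating by parts twice (tabular method), an antiderivative of (3*t**2 - 2*t + 2) cos(-pi*t/4) is 12*t**2*sin(pi*t/4)/pi - 8*t*sin(pi*t/4)/pi + 96*t*cos(pi*t/4)/pi**2 - 384*sin(pi*t/4)/pi**3 + 8*sin(pi*t/4)/pi - 32*cos(pi*t/4)/pi**2; evaluating from -4 to 4: ∫_{-4}^{4} (3*t**2 - 2*t + 2) cos(-pi*t/4) dt = (-352/pi**2) - (416/pi**2) = -768/pi**2.
Hence Re(c_{-1}) = (1/8)·(-768/pi**2) = -96/pi**2.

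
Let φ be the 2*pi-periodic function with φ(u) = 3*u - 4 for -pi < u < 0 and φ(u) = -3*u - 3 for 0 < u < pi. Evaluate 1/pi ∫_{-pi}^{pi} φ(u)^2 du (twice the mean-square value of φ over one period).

1/pi ∫_{-pi}^{pi} φ(u)^2 du = 1/pi · (pi*(25 + 6*pi**2 + 21*pi)) = 25 + 6*pi**2 + 21*pi.

25 + 6*pi**2 + 21*pi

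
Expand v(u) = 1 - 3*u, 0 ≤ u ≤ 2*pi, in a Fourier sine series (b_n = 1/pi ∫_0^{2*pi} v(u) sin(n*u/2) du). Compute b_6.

2

b_6 = 1/pi ∫_0^{2*pi} (1 - 3*u) sin(3*u) du.
Integrating by parts (boundary term plus one more integral), an antiderivative of (1 - 3*u) sin(3*u) is u*cos(3*u) - sin(3*u)/3 - cos(3*u)/3; evaluating from 0 to 2*pi: ∫_{0}^{2*pi} (1 - 3*u) sin(3*u) du = (-1/3 + 2*pi) - (-1/3) = 2*pi.
Hence b_6 = (1/pi)·(2*pi) = 2.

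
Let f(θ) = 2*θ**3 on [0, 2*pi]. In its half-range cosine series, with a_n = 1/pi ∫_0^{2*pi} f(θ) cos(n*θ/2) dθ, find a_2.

a_2 = 1/pi ∫_0^{2*pi} (2*θ**3) cos(θ) dθ.
Integrating by parts three times (tabular method), an antiderivative of (2*θ**3) cos(θ) is 2*θ**3*sin(θ) + 6*θ**2*cos(θ) - 12*θ*sin(θ) - 12*cos(θ); evaluating from 0 to 2*pi: ∫_{0}^{2*pi} (2*θ**3) cos(θ) dθ = (-12 + 24*pi**2) - (-12) = 24*pi**2.
Hence a_2 = (1/pi)·(24*pi**2) = 24*pi.

24*pi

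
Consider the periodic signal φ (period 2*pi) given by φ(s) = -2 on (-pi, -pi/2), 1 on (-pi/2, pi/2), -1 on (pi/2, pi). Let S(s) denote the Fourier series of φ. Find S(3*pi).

s = 3*pi differs from s = pi by 1 full period(s), and the series is 2*pi-periodic.
At s = pi the one-sided limits are φ(pi^-) = -1 and φ(pi^+) = -2.
By Dirichlet's theorem the series converges to their average, [(-1) + (-2)]/2 = -3/2.

-3/2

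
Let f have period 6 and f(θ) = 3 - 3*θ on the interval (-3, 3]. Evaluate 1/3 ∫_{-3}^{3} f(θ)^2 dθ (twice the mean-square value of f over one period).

72

1/3 ∫_{-3}^{3} f(θ)^2 dθ = 1/3 · (216) = 72.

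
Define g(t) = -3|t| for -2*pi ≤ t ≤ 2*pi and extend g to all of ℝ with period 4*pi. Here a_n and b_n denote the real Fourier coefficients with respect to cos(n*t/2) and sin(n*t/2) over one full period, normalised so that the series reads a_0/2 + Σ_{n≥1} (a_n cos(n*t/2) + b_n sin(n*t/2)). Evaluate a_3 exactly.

a_3 = (1/(2*pi)) ∫_{-2*pi}^{2*pi} g(t) cos(3*t/2) dt.
g is even and cos(3*t/2) is even, so the integrand is even and a_3 = 1/pi ∫_0^{2*pi} g(t) cos(3*t/2) dt.
Integrating by parts (boundary term plus one more integral), an antiderivative of (-3*t) cos(3*t/2) is -2*t*sin(3*t/2) - 4*cos(3*t/2)/3; evaluating from 0 to 2*pi: ∫_{0}^{2*pi} (-3*t) cos(3*t/2) dt = (4/3) - (-4/3) = 8/3.
Hence a_3 = (1/pi)·(8/3) = 8/(3*pi).

8/(3*pi)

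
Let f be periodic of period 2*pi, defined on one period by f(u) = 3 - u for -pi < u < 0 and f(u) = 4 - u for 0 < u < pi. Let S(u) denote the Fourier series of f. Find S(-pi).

7/2

At u = -pi the one-sided limits are f(-pi^-) = 4 - pi and f(-pi^+) = 3 + pi.
By Dirichlet's theorem the series converges to their average, [(4 - pi) + (3 + pi)]/2 = 7/2.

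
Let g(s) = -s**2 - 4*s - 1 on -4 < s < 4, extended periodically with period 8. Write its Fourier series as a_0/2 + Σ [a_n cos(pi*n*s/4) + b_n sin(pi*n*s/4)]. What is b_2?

16/pi

b_2 = 1/4 ∫_{-4}^{4} g(s) sin(pi*s/2) ds.
Integrating by parts twice (tabular method), an antiderivative of (-s**2 - 4*s - 1) sin(pi*s/2) is 2*s**2*cos(pi*s/2)/pi - 8*s*sin(pi*s/2)/pi**2 + 8*s*cos(pi*s/2)/pi - 16*sin(pi*s/2)/pi**2 - 16*cos(pi*s/2)/pi**3 + 2*cos(pi*s/2)/pi; evaluating from -4 to 4: ∫_{-4}^{4} (-s**2 - 4*s - 1) sin(pi*s/2) ds = (-16/pi**3 + 66/pi) - (-16/pi**3 + 2/pi) = 64/pi.
Hence b_2 = (1/4)·(64/pi) = 16/pi.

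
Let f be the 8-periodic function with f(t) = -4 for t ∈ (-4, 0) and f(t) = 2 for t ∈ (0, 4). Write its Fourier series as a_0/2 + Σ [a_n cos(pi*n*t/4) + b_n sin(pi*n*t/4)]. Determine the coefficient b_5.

12/(5*pi)

b_5 = 1/4 ∫_{-4}^{4} f(t) sin(5*pi*t/4) dt.
Split the integral at the breakpoints.
Directly, an antiderivative of (-4) sin(5*pi*t/4) is 16*cos(5*pi*t/4)/(5*pi); evaluating from -4 to 0: ∫_{-4}^{0} (-4) sin(5*pi*t/4) dt = (16/(5*pi)) - (-16/(5*pi)) = 32/(5*pi).
Directly, an antiderivative of (2) sin(5*pi*t/4) is -8*cos(5*pi*t/4)/(5*pi); evaluating from 0 to 4: ∫_{0}^{4} (2) sin(5*pi*t/4) dt = (8/(5*pi)) - (-8/(5*pi)) = 16/(5*pi).
Summing the pieces and multiplying by (1/4) gives b_5 = 12/(5*pi).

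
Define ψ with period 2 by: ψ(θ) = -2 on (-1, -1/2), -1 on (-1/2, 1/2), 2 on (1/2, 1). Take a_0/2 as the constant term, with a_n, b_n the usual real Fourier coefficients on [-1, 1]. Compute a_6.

a_6 = ∫_{-1}^{1} ψ(θ) cos(6*pi*θ) dθ.
Split the integral at the breakpoints.
Directly, an antiderivative of (-2) cos(6*pi*θ) is -sin(6*pi*θ)/(3*pi); evaluating from -1 to -1/2: ∫_{-1}^{-1/2} (-2) cos(6*pi*θ) dθ = (0) - (0) = 0.
Directly, an antiderivative of (-1) cos(6*pi*θ) is -sin(6*pi*θ)/(6*pi); evaluating from -1/2 to 1/2: ∫_{-1/2}^{1/2} (-1) cos(6*pi*θ) dθ = (0) - (0) = 0.
Directly, an antiderivative of (2) cos(6*pi*θ) is sin(6*pi*θ)/(3*pi); evaluating from 1/2 to 1: ∫_{1/2}^{1} (2) cos(6*pi*θ) dθ = (0) - (0) = 0.
Summing the pieces gives a_6 = 0.

0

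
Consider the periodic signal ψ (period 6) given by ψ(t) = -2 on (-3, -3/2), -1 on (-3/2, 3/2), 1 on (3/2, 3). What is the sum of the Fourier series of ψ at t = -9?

-1/2

t = -9 differs from t = 3 by -2 full period(s), and the series is 6-periodic.
At t = 3 the one-sided limits are ψ(3^-) = 1 and ψ(3^+) = -2.
By Dirichlet's theorem the series converges to their average, [(1) + (-2)]/2 = -1/2.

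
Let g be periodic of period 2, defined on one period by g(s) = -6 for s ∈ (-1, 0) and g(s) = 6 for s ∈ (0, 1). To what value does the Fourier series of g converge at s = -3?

0

s = -3 differs from s = -1 by -1 full period(s), and the series is 2-periodic.
At s = -1 the one-sided limits are g(-1^-) = 6 and g(-1^+) = -6.
By Dirichlet's theorem the series converges to their average, [(6) + (-6)]/2 = 0.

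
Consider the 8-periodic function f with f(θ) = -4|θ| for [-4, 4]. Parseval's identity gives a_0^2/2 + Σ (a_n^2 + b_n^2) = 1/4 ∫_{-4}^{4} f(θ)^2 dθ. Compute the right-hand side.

1/4 ∫_{-4}^{4} f(θ)^2 dθ = 1/4 · (2048/3) = 512/3.

512/3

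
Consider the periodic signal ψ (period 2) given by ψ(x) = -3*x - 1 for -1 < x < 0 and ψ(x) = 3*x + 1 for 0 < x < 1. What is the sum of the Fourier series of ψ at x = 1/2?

5/2

ψ is continuous at x = 1/2 with value 5/2, so the series converges to 5/2 there.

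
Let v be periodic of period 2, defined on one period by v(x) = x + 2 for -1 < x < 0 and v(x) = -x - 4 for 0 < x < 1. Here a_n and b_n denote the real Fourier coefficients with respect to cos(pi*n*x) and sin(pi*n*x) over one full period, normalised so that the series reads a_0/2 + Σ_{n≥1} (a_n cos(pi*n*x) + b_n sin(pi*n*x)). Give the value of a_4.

a_4 = ∫_{-1}^{1} v(x) cos(4*pi*x) dx.
Split the integral at the breakpoints.
Integrating by parts (boundary term plus one more integral), an antiderivative of (x + 2) cos(4*pi*x) is x*sin(4*pi*x)/(4*pi) + sin(4*pi*x)/(2*pi) + cos(4*pi*x)/(16*pi**2); evaluating from -1 to 0: ∫_{-1}^{0} (x + 2) cos(4*pi*x) dx = (1/(16*pi**2)) - (1/(16*pi**2)) = 0.
Integrating by parts (boundary term plus one more integral), an antiderivative of (-x - 4) cos(4*pi*x) is -x*sin(4*pi*x)/(4*pi) - sin(4*pi*x)/pi - cos(4*pi*x)/(16*pi**2); evaluating from 0 to 1: ∫_{0}^{1} (-x - 4) cos(4*pi*x) dx = (-1/(16*pi**2)) - (-1/(16*pi**2)) = 0.
Summing the pieces gives a_4 = 0.

0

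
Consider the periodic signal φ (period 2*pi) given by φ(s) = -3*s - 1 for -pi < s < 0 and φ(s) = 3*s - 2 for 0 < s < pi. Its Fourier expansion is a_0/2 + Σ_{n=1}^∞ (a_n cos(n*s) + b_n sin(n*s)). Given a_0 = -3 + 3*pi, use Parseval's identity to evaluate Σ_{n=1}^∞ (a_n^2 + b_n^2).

1/2 + 3*pi**2/2

Parseval: a_0^2/2 + Σ_{n≥1} (a_n^2+b_n^2) = 1/pi ∫_{-pi}^{pi} φ(s)^2 ds = -9*pi + 5 + 6*pi**2.
Subtract a_0^2/2 = 9*(1 - pi)**2/2: Σ (a_n^2+b_n^2) = 1/2 + 3*pi**2/2.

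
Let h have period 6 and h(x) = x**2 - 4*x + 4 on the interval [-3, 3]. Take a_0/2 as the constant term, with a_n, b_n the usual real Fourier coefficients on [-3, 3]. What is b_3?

b_3 = 1/3 ∫_{-3}^{3} h(x) sin(pi*x) dx.
Integrating by parts twice (tabular method), an antiderivative of (x**2 - 4*x + 4) sin(pi*x) is -x**2*cos(pi*x)/pi + 2*x*sin(pi*x)/pi**2 + 4*x*cos(pi*x)/pi - 4*sin(pi*x)/pi**2 - 4*cos(pi*x)/pi + 2*cos(pi*x)/pi**3; evaluating from -3 to 3: ∫_{-3}^{3} (x**2 - 4*x + 4) sin(pi*x) dx = ((-2 + pi**2)/pi**3) - (-2/pi**3 + 25/pi) = -24/pi.
Hence b_3 = (1/3)·(-24/pi) = -8/pi.

-8/pi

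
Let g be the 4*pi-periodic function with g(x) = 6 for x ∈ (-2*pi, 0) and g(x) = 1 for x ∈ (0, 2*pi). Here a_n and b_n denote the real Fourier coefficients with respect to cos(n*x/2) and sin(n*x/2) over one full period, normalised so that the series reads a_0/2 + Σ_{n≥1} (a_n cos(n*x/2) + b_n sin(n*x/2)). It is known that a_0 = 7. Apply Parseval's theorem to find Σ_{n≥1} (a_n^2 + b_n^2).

25/2

Parseval: a_0^2/2 + Σ_{n≥1} (a_n^2+b_n^2) = (1/(2*pi)) ∫_{-2*pi}^{2*pi} g(x)^2 dx = 37.
Subtract a_0^2/2 = 49/2: Σ (a_n^2+b_n^2) = 25/2.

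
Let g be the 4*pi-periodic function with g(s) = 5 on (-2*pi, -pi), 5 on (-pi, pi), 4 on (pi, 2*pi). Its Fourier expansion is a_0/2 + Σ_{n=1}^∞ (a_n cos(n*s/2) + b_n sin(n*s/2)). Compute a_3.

a_3 = (1/(2*pi)) ∫_{-2*pi}^{2*pi} g(s) cos(3*s/2) ds.
Split the integral at the breakpoints.
Directly, an antiderivative of (5) cos(3*s/2) is 10*sin(3*s/2)/3; evaluating from -2*pi to -pi: ∫_{-2*pi}^{-pi} (5) cos(3*s/2) ds = (10/3) - (0) = 10/3.
Directly, an antiderivative of (5) cos(3*s/2) is 10*sin(3*s/2)/3; evaluating from -pi to pi: ∫_{-pi}^{pi} (5) cos(3*s/2) ds = (-10/3) - (10/3) = -20/3.
Directly, an antiderivative of (4) cos(3*s/2) is 8*sin(3*s/2)/3; evaluating from pi to 2*pi: ∫_{pi}^{2*pi} (4) cos(3*s/2) ds = (0) - (-8/3) = 8/3.
Summing the pieces and multiplying by (1/(2*pi)) gives a_3 = -1/(3*pi).

-1/(3*pi)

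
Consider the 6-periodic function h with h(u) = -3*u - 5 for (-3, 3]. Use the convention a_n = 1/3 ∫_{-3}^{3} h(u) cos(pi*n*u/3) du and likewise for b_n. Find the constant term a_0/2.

a_0 = 1/3 ∫_{-3}^{3} h(u) du = 1/3 · (-30) = -10.
So the constant term a_0/2 = -5.

-5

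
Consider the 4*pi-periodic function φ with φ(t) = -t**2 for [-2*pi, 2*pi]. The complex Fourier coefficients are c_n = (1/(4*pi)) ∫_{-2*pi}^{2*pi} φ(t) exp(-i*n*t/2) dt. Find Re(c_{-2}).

-2

Since φ is real-valued, Re(c_{-2}) = (1/(4*pi)) ∫_{-2*pi}^{2*pi} φ(t) cos(-t) dt = a_{2}/2.
φ is even and cos(-t) is even, so the integrand is even: ∫_{-2*pi}^{2*pi} φ(t) cos(-t) dt = 2∫_0^{2*pi} φ(t) cos(-t) dt.
Integrating by parts twice (tabular method), an antiderivative of (-t**2) cos(-t) is -t**2*sin(t) - 2*t*cos(t) + 2*sin(t); evaluating from 0 to 2*pi: ∫_{0}^{2*pi} (-t**2) cos(-t) dt = (-4*pi) - (0) = -4*pi.
So ∫_{-2*pi}^{2*pi} φ(t) cos(-t) dt = -8*pi.
Hence Re(c_{-2}) = (1/(4*pi))·(-8*pi) = -2.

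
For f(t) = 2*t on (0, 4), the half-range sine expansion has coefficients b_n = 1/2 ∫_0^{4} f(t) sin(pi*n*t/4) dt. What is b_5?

b_5 = 1/2 ∫_0^{4} (2*t) sin(5*pi*t/4) dt.
Integrating by parts (boundary term plus one more integral), an antiderivative of (2*t) sin(5*pi*t/4) is -8*t*cos(5*pi*t/4)/(5*pi) + 32*sin(5*pi*t/4)/(25*pi**2); evaluating from 0 to 4: ∫_{0}^{4} (2*t) sin(5*pi*t/4) dt = (32/(5*pi)) - (0) = 32/(5*pi).
Hence b_5 = (1/2)·(32/(5*pi)) = 16/(5*pi).

16/(5*pi)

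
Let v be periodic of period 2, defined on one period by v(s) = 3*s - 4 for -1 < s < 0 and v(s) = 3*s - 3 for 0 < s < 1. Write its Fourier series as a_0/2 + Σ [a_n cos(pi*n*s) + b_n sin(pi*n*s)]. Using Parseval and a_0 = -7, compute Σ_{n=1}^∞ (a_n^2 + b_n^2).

19/2

Parseval: a_0^2/2 + Σ_{n≥1} (a_n^2+b_n^2) = ∫_{-1}^{1} v(s)^2 ds = 34.
Subtract a_0^2/2 = 49/2: Σ (a_n^2+b_n^2) = 19/2.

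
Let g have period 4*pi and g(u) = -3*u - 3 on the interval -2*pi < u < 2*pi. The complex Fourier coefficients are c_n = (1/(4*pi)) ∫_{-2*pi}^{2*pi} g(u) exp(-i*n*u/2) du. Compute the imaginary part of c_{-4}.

3/2

Since g is real-valued, Im(c_{-4}) = -(1/(4*pi)) ∫_{-2*pi}^{2*pi} g(u) sin(-2*u) du = b_{4}/2.
Integrating by parts (boundary term plus one more integral), an antiderivative of (-3*u - 3) sin(-2*u) is -3*u*cos(2*u)/2 + 3*sin(2*u)/4 - 3*cos(2*u)/2; evaluating from -2*pi to 2*pi: ∫_{-2*pi}^{2*pi} (-3*u - 3) sin(-2*u) du = (-3*pi - 3/2) - (-3/2 + 3*pi) = -6*pi.
Hence Im(c_{-4}) = (-1/(4*pi))·(-6*pi) = 3/2.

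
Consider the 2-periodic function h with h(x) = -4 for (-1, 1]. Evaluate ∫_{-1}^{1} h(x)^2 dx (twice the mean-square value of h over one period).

32

∫_{-1}^{1} h(x)^2 dx = 32.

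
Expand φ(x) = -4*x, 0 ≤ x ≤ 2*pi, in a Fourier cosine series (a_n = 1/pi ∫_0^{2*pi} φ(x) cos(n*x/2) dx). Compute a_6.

0

a_6 = 1/pi ∫_0^{2*pi} (-4*x) cos(3*x) dx.
Integrating by parts (boundary term plus one more integral), an antiderivative of (-4*x) cos(3*x) is -4*x*sin(3*x)/3 - 4*cos(3*x)/9; evaluating from 0 to 2*pi: ∫_{0}^{2*pi} (-4*x) cos(3*x) dx = (-4/9) - (-4/9) = 0.
Hence a_6 = (1/pi)·(0) = 0.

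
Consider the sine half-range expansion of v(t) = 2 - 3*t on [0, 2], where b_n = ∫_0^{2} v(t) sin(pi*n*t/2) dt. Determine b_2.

b_2 = ∫_0^{2} (2 - 3*t) sin(pi*t) dt.
Integrating by parts (boundary term plus one more integral), an antiderivative of (2 - 3*t) sin(pi*t) is 3*t*cos(pi*t)/pi - 3*sin(pi*t)/pi**2 - 2*cos(pi*t)/pi; evaluating from 0 to 2: ∫_{0}^{2} (2 - 3*t) sin(pi*t) dt = (4/pi) - (-2/pi) = 6/pi.
Hence b_2 = 6/pi.

6/pi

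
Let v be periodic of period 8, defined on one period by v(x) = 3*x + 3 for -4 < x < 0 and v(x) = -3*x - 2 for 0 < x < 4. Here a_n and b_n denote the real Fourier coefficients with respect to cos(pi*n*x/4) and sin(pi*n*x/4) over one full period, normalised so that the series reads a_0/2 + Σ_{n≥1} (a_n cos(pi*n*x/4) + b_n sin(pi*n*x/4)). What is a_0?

a_0 = 1/4 ∫_{-4}^{4} v(x) dx = 1/4 · (-44) = -11.

-11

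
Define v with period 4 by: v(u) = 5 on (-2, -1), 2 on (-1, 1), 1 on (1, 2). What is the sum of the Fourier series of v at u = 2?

3

At u = 2 the one-sided limits are v(2^-) = 1 and v(2^+) = 5.
By Dirichlet's theorem the series converges to their average, [(1) + (5)]/2 = 3.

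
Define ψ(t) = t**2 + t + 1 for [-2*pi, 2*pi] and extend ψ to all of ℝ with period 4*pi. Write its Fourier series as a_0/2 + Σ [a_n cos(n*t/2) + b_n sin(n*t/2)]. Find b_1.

b_1 = (1/(2*pi)) ∫_{-2*pi}^{2*pi} ψ(t) sin(t/2) dt.
Integrating by parts twice (tabular method), an antiderivative of (t**2 + t + 1) sin(t/2) is -2*t**2*cos(t/2) + 8*t*sin(t/2) - 2*t*cos(t/2) + 4*sin(t/2) + 14*cos(t/2); evaluating from -2*pi to 2*pi: ∫_{-2*pi}^{2*pi} (t**2 + t + 1) sin(t/2) dt = (-14 + 4*pi + 8*pi**2) - (-14 - 4*pi + 8*pi**2) = 8*pi.
Hence b_1 = (1/(2*pi))·(8*pi) = 4.

4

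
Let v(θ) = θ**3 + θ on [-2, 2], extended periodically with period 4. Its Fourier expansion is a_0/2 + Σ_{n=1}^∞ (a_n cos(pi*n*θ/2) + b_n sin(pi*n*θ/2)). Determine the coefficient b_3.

b_3 = 1/2 ∫_{-2}^{2} v(θ) sin(3*pi*θ/2) dθ.
v is odd and sin(3*pi*θ/2) is odd, so the integrand is even and b_3 = ∫_0^{2} v(θ) sin(3*pi*θ/2) dθ.
Integrating by parts three times (tabular method), an antiderivative of (θ**3 + θ) sin(3*pi*θ/2) is -2*θ**3*cos(3*pi*θ/2)/(3*pi) + 4*θ**2*sin(3*pi*θ/2)/(3*pi**2) - 2*θ*cos(3*pi*θ/2)/(3*pi) + 16*θ*cos(3*pi*θ/2)/(9*pi**3) - 32*sin(3*pi*θ/2)/(27*pi**4) + 4*sin(3*pi*θ/2)/(9*pi**2); evaluating from 0 to 2: ∫_{0}^{2} (θ**3 + θ) sin(3*pi*θ/2) dθ = (4*(-8 + 15*pi**2)/(9*pi**3)) - (0) = 4*(-8 + 15*pi**2)/(9*pi**3).
Hence b_3 = 4*(-8 + 15*pi**2)/(9*pi**3).

4*(-8 + 15*pi**2)/(9*pi**3)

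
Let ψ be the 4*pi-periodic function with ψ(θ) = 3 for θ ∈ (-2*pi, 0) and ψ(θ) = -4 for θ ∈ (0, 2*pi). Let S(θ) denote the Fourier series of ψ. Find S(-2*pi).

At θ = -2*pi the one-sided limits are ψ(-2*pi^-) = -4 and ψ(-2*pi^+) = 3.
By Dirichlet's theorem the series converges to their average, [(-4) + (3)]/2 = -1/2.

-1/2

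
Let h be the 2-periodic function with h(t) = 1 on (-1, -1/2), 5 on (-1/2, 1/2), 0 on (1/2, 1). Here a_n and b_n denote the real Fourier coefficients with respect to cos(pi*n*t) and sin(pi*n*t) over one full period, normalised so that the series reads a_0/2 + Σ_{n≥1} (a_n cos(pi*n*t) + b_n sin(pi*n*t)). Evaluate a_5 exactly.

a_5 = ∫_{-1}^{1} h(t) cos(5*pi*t) dt.
Split the integral at the breakpoints.
Directly, an antiderivative of (1) cos(5*pi*t) is sin(5*pi*t)/(5*pi); evaluating from -1 to -1/2: ∫_{-1}^{-1/2} (1) cos(5*pi*t) dt = (-1/(5*pi)) - (0) = -1/(5*pi).
Directly, an antiderivative of (5) cos(5*pi*t) is sin(5*pi*t)/pi; evaluating from -1/2 to 1/2: ∫_{-1/2}^{1/2} (5) cos(5*pi*t) dt = (1/pi) - (-1/pi) = 2/pi.
∫_{1/2}^{1} (0) cos(5*pi*t) dt = 0.
Summing the pieces gives a_5 = 9/(5*pi).

9/(5*pi)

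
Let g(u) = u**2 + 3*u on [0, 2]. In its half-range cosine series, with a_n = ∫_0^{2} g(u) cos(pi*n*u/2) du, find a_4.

pi**(-2)

a_4 = ∫_0^{2} (u**2 + 3*u) cos(2*pi*u) du.
Integrating by parts twice (tabular method), an antiderivative of (u**2 + 3*u) cos(2*pi*u) is u**2*sin(2*pi*u)/(2*pi) + 3*u*sin(2*pi*u)/(2*pi) + u*cos(2*pi*u)/(2*pi**2) - sin(2*pi*u)/(4*pi**3) + 3*cos(2*pi*u)/(4*pi**2); evaluating from 0 to 2: ∫_{0}^{2} (u**2 + 3*u) cos(2*pi*u) du = (7/(4*pi**2)) - (3/(4*pi**2)) = pi**(-2).
Hence a_4 = pi**(-2).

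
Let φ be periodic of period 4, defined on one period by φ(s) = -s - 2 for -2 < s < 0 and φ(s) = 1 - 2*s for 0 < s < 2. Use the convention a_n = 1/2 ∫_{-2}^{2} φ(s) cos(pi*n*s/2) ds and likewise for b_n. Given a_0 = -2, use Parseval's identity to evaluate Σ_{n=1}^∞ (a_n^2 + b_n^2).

Parseval: a_0^2/2 + Σ_{n≥1} (a_n^2+b_n^2) = 1/2 ∫_{-2}^{2} φ(s)^2 ds = 11/3.
Subtract a_0^2/2 = 2: Σ (a_n^2+b_n^2) = 5/3.

5/3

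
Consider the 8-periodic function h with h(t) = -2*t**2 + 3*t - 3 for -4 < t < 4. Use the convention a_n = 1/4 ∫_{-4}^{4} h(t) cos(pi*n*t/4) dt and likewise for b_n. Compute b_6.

b_6 = 1/4 ∫_{-4}^{4} h(t) sin(3*pi*t/2) dt.
Integrating by parts twice (tabular method), an antiderivative of (-2*t**2 + 3*t - 3) sin(3*pi*t/2) is 4*t**2*cos(3*pi*t/2)/(3*pi) - 16*t*sin(3*pi*t/2)/(9*pi**2) - 2*t*cos(3*pi*t/2)/pi + 4*sin(3*pi*t/2)/(3*pi**2) - 32*cos(3*pi*t/2)/(27*pi**3) + 2*cos(3*pi*t/2)/pi; evaluating from -4 to 4: ∫_{-4}^{4} (-2*t**2 + 3*t - 3) sin(3*pi*t/2) dt = (2*(-16 + 207*pi**2)/(27*pi**3)) - (2*(-16 + 423*pi**2)/(27*pi**3)) = -16/pi.
Hence b_6 = (1/4)·(-16/pi) = -4/pi.

-4/pi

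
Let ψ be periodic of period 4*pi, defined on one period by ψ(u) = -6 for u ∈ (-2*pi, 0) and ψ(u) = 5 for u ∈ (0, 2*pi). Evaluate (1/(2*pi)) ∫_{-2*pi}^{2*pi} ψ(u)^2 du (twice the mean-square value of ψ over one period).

61

(1/(2*pi)) ∫_{-2*pi}^{2*pi} ψ(u)^2 du = (1/(2*pi)) · (122*pi) = 61.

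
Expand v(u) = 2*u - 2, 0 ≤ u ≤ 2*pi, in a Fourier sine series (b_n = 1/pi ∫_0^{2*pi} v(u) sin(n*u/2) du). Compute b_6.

-4/3

b_6 = 1/pi ∫_0^{2*pi} (2*u - 2) sin(3*u) du.
Integrating by parts (boundary term plus one more integral), an antiderivative of (2*u - 2) sin(3*u) is -2*u*cos(3*u)/3 + 2*sin(3*u)/9 + 2*cos(3*u)/3; evaluating from 0 to 2*pi: ∫_{0}^{2*pi} (2*u - 2) sin(3*u) du = (2/3 - 4*pi/3) - (2/3) = -4*pi/3.
Hence b_6 = (1/pi)·(-4*pi/3) = -4/3.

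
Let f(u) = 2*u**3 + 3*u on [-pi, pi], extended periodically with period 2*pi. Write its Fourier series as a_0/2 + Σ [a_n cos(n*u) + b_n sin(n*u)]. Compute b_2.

b_2 = 1/pi ∫_{-pi}^{pi} f(u) sin(2*u) du.
f is odd and sin(2*u) is odd, so the integrand is even and b_2 = 2/pi ∫_0^{pi} f(u) sin(2*u) du.
Integrating by parts three times (tabular method), an antiderivative of (2*u**3 + 3*u) sin(2*u) is -u**3*cos(2*u) + 3*u**2*sin(2*u)/2; evaluating from 0 to pi: ∫_{0}^{pi} (2*u**3 + 3*u) sin(2*u) du = (-pi**3) - (0) = -pi**3.
Hence b_2 = (2/pi)·(-pi**3) = -2*pi**2.

-2*pi**2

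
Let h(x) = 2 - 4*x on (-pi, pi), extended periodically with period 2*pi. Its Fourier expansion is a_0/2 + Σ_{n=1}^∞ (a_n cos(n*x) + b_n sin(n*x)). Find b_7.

-8/7

b_7 = 1/pi ∫_{-pi}^{pi} h(x) sin(7*x) dx.
Integrating by parts (boundary term plus one more integral), an antiderivative of (2 - 4*x) sin(7*x) is 4*x*cos(7*x)/7 - 4*sin(7*x)/49 - 2*cos(7*x)/7; evaluating from -pi to pi: ∫_{-pi}^{pi} (2 - 4*x) sin(7*x) dx = (2/7 - 4*pi/7) - (2/7 + 4*pi/7) = -8*pi/7.
Hence b_7 = (1/pi)·(-8*pi/7) = -8/7.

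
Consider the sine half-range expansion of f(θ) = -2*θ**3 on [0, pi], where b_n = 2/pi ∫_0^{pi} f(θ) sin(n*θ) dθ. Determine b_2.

-3 + 2*pi**2

b_2 = 2/pi ∫_0^{pi} (-2*θ**3) sin(2*θ) dθ.
Integrating by parts three times (tabular method), an antiderivative of (-2*θ**3) sin(2*θ) is θ**3*cos(2*θ) - 3*θ**2*sin(2*θ)/2 - 3*θ*cos(2*θ)/2 + 3*sin(2*θ)/4; evaluating from 0 to pi: ∫_{0}^{pi} (-2*θ**3) sin(2*θ) dθ = (pi*(-3/2 + pi**2)) - (0) = pi*(-3/2 + pi**2).
Hence b_2 = (2/pi)·(pi*(-3/2 + pi**2)) = -3 + 2*pi**2.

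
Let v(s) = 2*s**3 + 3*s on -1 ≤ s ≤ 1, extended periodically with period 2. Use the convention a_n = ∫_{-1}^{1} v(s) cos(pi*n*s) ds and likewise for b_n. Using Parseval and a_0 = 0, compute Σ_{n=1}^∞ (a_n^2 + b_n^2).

418/35

Parseval: a_0^2/2 + Σ_{n≥1} (a_n^2+b_n^2) = ∫_{-1}^{1} v(s)^2 ds = 418/35.
Subtract a_0^2/2 = 0: Σ (a_n^2+b_n^2) = 418/35.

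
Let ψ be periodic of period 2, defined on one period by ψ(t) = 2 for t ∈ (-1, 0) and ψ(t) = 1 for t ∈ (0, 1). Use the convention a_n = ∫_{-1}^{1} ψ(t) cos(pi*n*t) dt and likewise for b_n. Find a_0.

a_0 = ∫_{-1}^{1} ψ(t) dt = 3.

3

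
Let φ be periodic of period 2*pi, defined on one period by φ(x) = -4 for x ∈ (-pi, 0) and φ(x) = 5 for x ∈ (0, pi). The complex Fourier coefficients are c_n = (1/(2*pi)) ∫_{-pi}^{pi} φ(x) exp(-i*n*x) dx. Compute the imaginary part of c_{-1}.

9/pi

Since φ is real-valued, Im(c_{-1}) = -(1/(2*pi)) ∫_{-pi}^{pi} φ(x) sin(-x) dx = b_{1}/2.
Split the integral at the breakpoints.
Directly, an antiderivative of (-4) sin(-x) is -4*cos(x); evaluating from -pi to 0: ∫_{-pi}^{0} (-4) sin(-x) dx = (-4) - (4) = -8.
Directly, an antiderivative of (5) sin(-x) is 5*cos(x); evaluating from 0 to pi: ∫_{0}^{pi} (5) sin(-x) dx = (-5) - (5) = -10.
So ∫_{-pi}^{pi} φ(x) sin(-x) dx = -18.
Hence Im(c_{-1}) = (-1/(2*pi))·(-18) = 9/pi.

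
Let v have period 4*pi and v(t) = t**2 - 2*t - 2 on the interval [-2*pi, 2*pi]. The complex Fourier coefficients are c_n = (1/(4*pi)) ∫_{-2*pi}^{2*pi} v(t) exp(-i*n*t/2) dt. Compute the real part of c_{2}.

2

Since v is real-valued, Re(c_{2}) = (1/(4*pi)) ∫_{-2*pi}^{2*pi} v(t) cos(t) dt = a_{2}/2.
Integrating by parts twice (tabular method), an antiderivative of (t**2 - 2*t - 2) cos(t) is t**2*sin(t) - 2*t*sin(t) + 2*t*cos(t) - 4*sin(t) - 2*cos(t); evaluating from -2*pi to 2*pi: ∫_{-2*pi}^{2*pi} (t**2 - 2*t - 2) cos(t) dt = (-2 + 4*pi) - (-4*pi - 2) = 8*pi.
Hence Re(c_{2}) = (1/(4*pi))·(8*pi) = 2.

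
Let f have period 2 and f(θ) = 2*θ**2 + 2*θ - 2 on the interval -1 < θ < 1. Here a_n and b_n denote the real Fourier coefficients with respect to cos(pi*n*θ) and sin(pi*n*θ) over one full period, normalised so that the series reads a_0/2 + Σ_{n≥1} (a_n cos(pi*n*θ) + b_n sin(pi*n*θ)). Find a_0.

-8/3

a_0 = ∫_{-1}^{1} f(θ) dθ = -8/3.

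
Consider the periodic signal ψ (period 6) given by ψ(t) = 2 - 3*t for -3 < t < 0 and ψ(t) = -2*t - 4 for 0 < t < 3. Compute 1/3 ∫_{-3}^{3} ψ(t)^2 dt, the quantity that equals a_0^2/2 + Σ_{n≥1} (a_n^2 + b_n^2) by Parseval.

1/3 ∫_{-3}^{3} ψ(t)^2 dt = 1/3 · (303) = 101.

101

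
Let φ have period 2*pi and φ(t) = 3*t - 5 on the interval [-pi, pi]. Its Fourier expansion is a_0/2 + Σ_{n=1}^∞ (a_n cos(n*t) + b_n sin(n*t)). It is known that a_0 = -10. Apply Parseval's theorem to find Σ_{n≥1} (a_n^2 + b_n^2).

Parseval: a_0^2/2 + Σ_{n≥1} (a_n^2+b_n^2) = 1/pi ∫_{-pi}^{pi} φ(t)^2 dt = 50 + 6*pi**2.
Subtract a_0^2/2 = 50: Σ (a_n^2+b_n^2) = 6*pi**2.

6*pi**2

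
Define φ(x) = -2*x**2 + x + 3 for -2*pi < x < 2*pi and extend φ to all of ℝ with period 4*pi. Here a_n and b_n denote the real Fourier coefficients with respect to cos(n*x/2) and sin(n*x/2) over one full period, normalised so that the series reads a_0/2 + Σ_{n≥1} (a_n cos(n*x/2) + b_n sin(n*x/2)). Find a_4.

a_4 = (1/(2*pi)) ∫_{-2*pi}^{2*pi} φ(x) cos(2*x) dx.
Integrating by parts twice (tabular method), an antiderivative of (-2*x**2 + x + 3) cos(2*x) is -x**2*sin(2*x) + x*sin(2*x)/2 - x*cos(2*x) + 2*sin(2*x) + cos(2*x)/4; evaluating from -2*pi to 2*pi: ∫_{-2*pi}^{2*pi} (-2*x**2 + x + 3) cos(2*x) dx = (1/4 - 2*pi) - (1/4 + 2*pi) = -4*pi.
Hence a_4 = (1/(2*pi))·(-4*pi) = -2.

-2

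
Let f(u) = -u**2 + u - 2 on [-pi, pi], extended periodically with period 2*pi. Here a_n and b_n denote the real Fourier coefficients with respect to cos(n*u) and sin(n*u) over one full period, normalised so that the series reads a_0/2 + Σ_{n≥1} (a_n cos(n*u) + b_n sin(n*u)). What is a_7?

4/49

a_7 = 1/pi ∫_{-pi}^{pi} f(u) cos(7*u) du.
Integrating by parts twice (tabular method), an antiderivative of (-u**2 + u - 2) cos(7*u) is -u**2*sin(7*u)/7 + u*sin(7*u)/7 - 2*u*cos(7*u)/49 - 96*sin(7*u)/343 + cos(7*u)/49; evaluating from -pi to pi: ∫_{-pi}^{pi} (-u**2 + u - 2) cos(7*u) du = (-1/49 + 2*pi/49) - (-2*pi/49 - 1/49) = 4*pi/49.
Hence a_7 = (1/pi)·(4*pi/49) = 4/49.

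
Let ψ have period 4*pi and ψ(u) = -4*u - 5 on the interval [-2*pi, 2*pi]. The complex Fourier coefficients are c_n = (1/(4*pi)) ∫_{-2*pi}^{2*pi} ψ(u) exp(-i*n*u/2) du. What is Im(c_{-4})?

2

Since ψ is real-valued, Im(c_{-4}) = -(1/(4*pi)) ∫_{-2*pi}^{2*pi} ψ(u) sin(-2*u) du = b_{4}/2.
Integrating by parts (boundary term plus one more integral), an antiderivative of (-4*u - 5) sin(-2*u) is -2*u*cos(2*u) + sin(2*u) - 5*cos(2*u)/2; evaluating from -2*pi to 2*pi: ∫_{-2*pi}^{2*pi} (-4*u - 5) sin(-2*u) du = (-4*pi - 5/2) - (-5/2 + 4*pi) = -8*pi.
Hence Im(c_{-4}) = (-1/(4*pi))·(-8*pi) = 2.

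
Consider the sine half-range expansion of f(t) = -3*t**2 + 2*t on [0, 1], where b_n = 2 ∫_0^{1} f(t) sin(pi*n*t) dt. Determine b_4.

b_4 = 2 ∫_0^{1} (-3*t**2 + 2*t) sin(4*pi*t) dt.
Integrating by parts twice (tabular method), an antiderivative of (-3*t**2 + 2*t) sin(4*pi*t) is 3*t**2*cos(4*pi*t)/(4*pi) - 3*t*sin(4*pi*t)/(8*pi**2) - t*cos(4*pi*t)/(2*pi) + sin(4*pi*t)/(8*pi**2) - 3*cos(4*pi*t)/(32*pi**3); evaluating from 0 to 1: ∫_{0}^{1} (-3*t**2 + 2*t) sin(4*pi*t) dt = ((-3 + 8*pi**2)/(32*pi**3)) - (-3/(32*pi**3)) = 1/(4*pi).
Hence b_4 = 2·(1/(4*pi)) = 1/(2*pi).

1/(2*pi)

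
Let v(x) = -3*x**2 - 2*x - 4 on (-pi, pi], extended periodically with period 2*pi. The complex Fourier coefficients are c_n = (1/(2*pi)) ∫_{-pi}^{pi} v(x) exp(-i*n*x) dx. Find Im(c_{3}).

Since v is real-valued, Im(c_{3}) = -(1/(2*pi)) ∫_{-pi}^{pi} v(x) sin(3*x) dx = -b_{3}/2.
Integrating by parts twice (tabular method), an antiderivative of (-3*x**2 - 2*x - 4) sin(3*x) is x**2*cos(3*x) - 2*x*sin(3*x)/3 + 2*x*cos(3*x)/3 - 2*sin(3*x)/9 + 10*cos(3*x)/9; evaluating from -pi to pi: ∫_{-pi}^{pi} (-3*x**2 - 2*x - 4) sin(3*x) dx = (-pi**2 - 2*pi/3 - 10/9) - (-pi**2 - 10/9 + 2*pi/3) = -4*pi/3.
Hence Im(c_{3}) = (-1/(2*pi))·(-4*pi/3) = 2/3.

2/3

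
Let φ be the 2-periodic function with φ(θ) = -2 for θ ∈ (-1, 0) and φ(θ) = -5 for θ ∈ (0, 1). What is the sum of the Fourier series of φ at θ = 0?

-7/2

At θ = 0 the one-sided limits are φ(0^-) = -2 and φ(0^+) = -5.
By Dirichlet's theorem the series converges to their average, [(-2) + (-5)]/2 = -7/2.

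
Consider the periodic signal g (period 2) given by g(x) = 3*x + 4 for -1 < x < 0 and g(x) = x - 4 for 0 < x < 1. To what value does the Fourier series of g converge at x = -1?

-1

At x = -1 the one-sided limits are g(-1^-) = -3 and g(-1^+) = 1.
By Dirichlet's theorem the series converges to their average, [(-3) + (1)]/2 = -1.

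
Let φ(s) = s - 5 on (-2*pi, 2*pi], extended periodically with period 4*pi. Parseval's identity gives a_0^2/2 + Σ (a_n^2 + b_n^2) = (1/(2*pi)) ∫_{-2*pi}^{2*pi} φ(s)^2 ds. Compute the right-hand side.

8*pi**2/3 + 50

(1/(2*pi)) ∫_{-2*pi}^{2*pi} φ(s)^2 ds = (1/(2*pi)) · (16*pi**3/3 + 100*pi) = 8*pi**2/3 + 50.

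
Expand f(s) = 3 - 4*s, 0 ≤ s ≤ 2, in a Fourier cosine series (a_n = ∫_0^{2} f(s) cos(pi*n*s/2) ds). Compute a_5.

a_5 = ∫_0^{2} (3 - 4*s) cos(5*pi*s/2) ds.
Integrating by parts (boundary term plus one more integral), an antiderivative of (3 - 4*s) cos(5*pi*s/2) is -8*s*sin(5*pi*s/2)/(5*pi) + 6*sin(5*pi*s/2)/(5*pi) - 16*cos(5*pi*s/2)/(25*pi**2); evaluating from 0 to 2: ∫_{0}^{2} (3 - 4*s) cos(5*pi*s/2) ds = (16/(25*pi**2)) - (-16/(25*pi**2)) = 32/(25*pi**2).
Hence a_5 = 32/(25*pi**2).

32/(25*pi**2)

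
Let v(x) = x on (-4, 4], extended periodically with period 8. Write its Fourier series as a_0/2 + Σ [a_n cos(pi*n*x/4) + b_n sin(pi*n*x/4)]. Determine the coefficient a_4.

0

a_4 = 1/4 ∫_{-4}^{4} v(x) cos(pi*x) dx.
v is odd and cos(pi*x) is even, so the integrand is odd over a symmetric interval and the integral vanishes.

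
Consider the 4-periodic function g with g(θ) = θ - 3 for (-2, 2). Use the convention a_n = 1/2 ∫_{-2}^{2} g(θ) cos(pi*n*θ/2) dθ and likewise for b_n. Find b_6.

b_6 = 1/2 ∫_{-2}^{2} g(θ) sin(3*pi*θ) dθ.
Integrating by parts (boundary term plus one more integral), an antiderivative of (θ - 3) sin(3*pi*θ) is -θ*cos(3*pi*θ)/(3*pi) + sin(3*pi*θ)/(9*pi**2) + cos(3*pi*θ)/pi; evaluating from -2 to 2: ∫_{-2}^{2} (θ - 3) sin(3*pi*θ) dθ = (1/(3*pi)) - (5/(3*pi)) = -4/(3*pi).
Hence b_6 = (1/2)·(-4/(3*pi)) = -2/(3*pi).

-2/(3*pi)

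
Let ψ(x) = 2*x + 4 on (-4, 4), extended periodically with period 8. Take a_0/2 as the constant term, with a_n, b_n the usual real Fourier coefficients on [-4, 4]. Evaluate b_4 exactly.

-4/pi

b_4 = 1/4 ∫_{-4}^{4} ψ(x) sin(pi*x) dx.
Integrating by parts (boundary term plus one more integral), an antiderivative of (2*x + 4) sin(pi*x) is -2*x*cos(pi*x)/pi + 2*sin(pi*x)/pi**2 - 4*cos(pi*x)/pi; evaluating from -4 to 4: ∫_{-4}^{4} (2*x + 4) sin(pi*x) dx = (-12/pi) - (4/pi) = -16/pi.
Hence b_4 = (1/4)·(-16/pi) = -4/pi.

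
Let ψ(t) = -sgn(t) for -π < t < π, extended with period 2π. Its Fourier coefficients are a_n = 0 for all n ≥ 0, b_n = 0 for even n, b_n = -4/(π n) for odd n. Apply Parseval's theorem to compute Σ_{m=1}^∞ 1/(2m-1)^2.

Parseval: Σ b_n^2 = (1/π) ∫_{-π}^{π} ψ(t)^2 dt = 2.
Only odd n contribute, with b_n^2 = 16/(π^2 n^2), so Σ_{m≥1} 1/(2m-1)^2 = π^2·(2)/16 = pi**2/8.

pi**2/8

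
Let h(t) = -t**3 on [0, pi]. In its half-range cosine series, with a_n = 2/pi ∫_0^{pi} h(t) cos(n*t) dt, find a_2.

a_2 = 2/pi ∫_0^{pi} (-t**3) cos(2*t) dt.
Integrating by parts three times (tabular method), an antiderivative of (-t**3) cos(2*t) is -t**3*sin(2*t)/2 - 3*t**2*cos(2*t)/4 + 3*t*sin(2*t)/4 + 3*cos(2*t)/8; evaluating from 0 to pi: ∫_{0}^{pi} (-t**3) cos(2*t) dt = (3/8 - 3*pi**2/4) - (3/8) = -3*pi**2/4.
Hence a_2 = (2/pi)·(-3*pi**2/4) = -3*pi/2.

-3*pi/2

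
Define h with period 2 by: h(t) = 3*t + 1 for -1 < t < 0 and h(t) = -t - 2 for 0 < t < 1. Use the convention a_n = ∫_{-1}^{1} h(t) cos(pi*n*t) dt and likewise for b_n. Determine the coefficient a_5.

a_5 = ∫_{-1}^{1} h(t) cos(5*pi*t) dt.
Split the integral at the breakpoints.
Integrating by parts (boundary term plus one more integral), an antiderivative of (3*t + 1) cos(5*pi*t) is 3*t*sin(5*pi*t)/(5*pi) + sin(5*pi*t)/(5*pi) + 3*cos(5*pi*t)/(25*pi**2); evaluating from -1 to 0: ∫_{-1}^{0} (3*t + 1) cos(5*pi*t) dt = (3/(25*pi**2)) - (-3/(25*pi**2)) = 6/(25*pi**2).
Integrating by parts (boundary term plus one more integral), an antiderivative of (-t - 2) cos(5*pi*t) is -t*sin(5*pi*t)/(5*pi) - 2*sin(5*pi*t)/(5*pi) - cos(5*pi*t)/(25*pi**2); evaluating from 0 to 1: ∫_{0}^{1} (-t - 2) cos(5*pi*t) dt = (1/(25*pi**2)) - (-1/(25*pi**2)) = 2/(25*pi**2).
Summing the pieces gives a_5 = 8/(25*pi**2).

8/(25*pi**2)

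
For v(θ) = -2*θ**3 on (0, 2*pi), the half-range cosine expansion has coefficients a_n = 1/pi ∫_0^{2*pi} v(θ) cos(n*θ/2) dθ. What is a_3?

32*(-4 + 9*pi**2)/(27*pi)

a_3 = 1/pi ∫_0^{2*pi} (-2*θ**3) cos(3*θ/2) dθ.
Integrating by parts three times (tabular method), an antiderivative of (-2*θ**3) cos(3*θ/2) is -4*θ**3*sin(3*θ/2)/3 - 8*θ**2*cos(3*θ/2)/3 + 32*θ*sin(3*θ/2)/9 + 64*cos(3*θ/2)/27; evaluating from 0 to 2*pi: ∫_{0}^{2*pi} (-2*θ**3) cos(3*θ/2) dθ = (-64/27 + 32*pi**2/3) - (64/27) = -128/27 + 32*pi**2/3.
Hence a_3 = (1/pi)·(-128/27 + 32*pi**2/3) = 32*(-4 + 9*pi**2)/(27*pi).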